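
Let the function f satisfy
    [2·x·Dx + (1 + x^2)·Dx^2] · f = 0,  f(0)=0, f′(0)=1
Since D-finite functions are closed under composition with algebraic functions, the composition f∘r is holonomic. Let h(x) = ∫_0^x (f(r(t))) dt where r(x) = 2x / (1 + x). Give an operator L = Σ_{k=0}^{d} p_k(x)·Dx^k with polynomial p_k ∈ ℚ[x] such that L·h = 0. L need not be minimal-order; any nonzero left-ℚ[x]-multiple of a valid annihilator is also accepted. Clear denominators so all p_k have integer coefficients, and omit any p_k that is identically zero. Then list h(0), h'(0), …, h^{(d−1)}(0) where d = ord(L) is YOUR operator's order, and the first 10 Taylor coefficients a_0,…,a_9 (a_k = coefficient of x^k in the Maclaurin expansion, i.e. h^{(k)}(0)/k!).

L = (2 + 10·x)·Dx^2 + (1 + 2·x + 5·x^2)·Dx^3  (order 3).
h: a_k = 0, 0, 1, -2/3, -1/6, 6/5, -19/15, -22/21, 139/28, -14/3, …
ICs: h(0) = 0, h′(0) = 0, h′′(0) = 2.

f: a_k = 0, 1, 0, -1/3, 0, 1/5, 0, -1/7, 0, 1/9, …
Substitute x→r, Dx→(1/r')Dx; clear ⇒ L₀.
h=∫h₀ ⇒ L = L₀·Dx.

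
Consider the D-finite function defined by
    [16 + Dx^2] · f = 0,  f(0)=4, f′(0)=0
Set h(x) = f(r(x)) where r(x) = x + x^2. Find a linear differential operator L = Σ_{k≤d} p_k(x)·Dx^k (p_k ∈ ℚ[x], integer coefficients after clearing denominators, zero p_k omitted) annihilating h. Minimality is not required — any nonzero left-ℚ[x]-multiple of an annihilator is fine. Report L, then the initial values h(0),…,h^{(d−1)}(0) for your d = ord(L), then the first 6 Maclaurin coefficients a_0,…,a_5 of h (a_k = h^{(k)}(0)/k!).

L = (16 + 96·x + 192·x^2 + 128·x^3) - 2·Dx + (1 + 2·x)·Dx^2  (order 2).
h: a_k = 4, 0, -32, -64, 32/3, 512/3, …
ICs: h(0) = 4, h′(0) = 0.

f: a_k = 4, 0, -32, 0, 128/3, 0, …
Change of var in L_f (x↦r) gives L₀.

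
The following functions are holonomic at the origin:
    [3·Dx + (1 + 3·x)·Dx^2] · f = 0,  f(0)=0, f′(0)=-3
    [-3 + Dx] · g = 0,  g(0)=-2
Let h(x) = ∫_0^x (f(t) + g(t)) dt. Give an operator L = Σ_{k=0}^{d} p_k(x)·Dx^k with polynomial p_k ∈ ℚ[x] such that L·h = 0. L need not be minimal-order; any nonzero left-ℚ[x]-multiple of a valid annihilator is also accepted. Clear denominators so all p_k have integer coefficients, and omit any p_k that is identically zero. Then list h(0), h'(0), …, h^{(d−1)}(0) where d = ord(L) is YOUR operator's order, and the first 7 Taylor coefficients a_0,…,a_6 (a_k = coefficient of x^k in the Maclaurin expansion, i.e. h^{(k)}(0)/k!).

f: a_k = 0, -3, 9/2, -9, 81/4, -243/5, 243/2, …
g: a_k = -2, -6, -9, -9, -27/4, -81/20, -81/40, …
Weyl lclm of L_f,L_g ⇒ L₀ (ord ≤ 3).
h=∫h₀ ⇒ L = L₀·Dx.
L = (-27 - 27·x)·Dx^2 + (3 - 18·x - 27·x^2)·Dx^3 + (2 + 9·x + 9·x^2)·Dx^4  (order 4).
h: a_k = 0, -2, -9/2, -3/2, -9/2, 27/10, -351/40, …
ICs: h(0) = 0, h′(0) = -2, h′′(0) = -9, h′′′(0) = -9.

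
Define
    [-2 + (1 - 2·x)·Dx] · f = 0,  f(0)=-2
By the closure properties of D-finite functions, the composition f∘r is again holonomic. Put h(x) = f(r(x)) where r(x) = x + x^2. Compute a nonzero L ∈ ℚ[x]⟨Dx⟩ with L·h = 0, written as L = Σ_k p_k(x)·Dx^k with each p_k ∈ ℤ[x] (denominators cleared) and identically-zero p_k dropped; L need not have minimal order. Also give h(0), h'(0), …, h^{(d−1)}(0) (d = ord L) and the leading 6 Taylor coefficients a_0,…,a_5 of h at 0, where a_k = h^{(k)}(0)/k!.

L = (2 + 4·x) + (-1 + 2·x + 2·x^2)·Dx  (order 1).
h: a_k = -2, -4, -12, -32, -88, -240, …
ICs: h(0) = -2.

f: a_k = -2, -4, -8, -16, -32, -64, …
Substitute x→r, Dx→(1/r')Dx; clear ⇒ L₀.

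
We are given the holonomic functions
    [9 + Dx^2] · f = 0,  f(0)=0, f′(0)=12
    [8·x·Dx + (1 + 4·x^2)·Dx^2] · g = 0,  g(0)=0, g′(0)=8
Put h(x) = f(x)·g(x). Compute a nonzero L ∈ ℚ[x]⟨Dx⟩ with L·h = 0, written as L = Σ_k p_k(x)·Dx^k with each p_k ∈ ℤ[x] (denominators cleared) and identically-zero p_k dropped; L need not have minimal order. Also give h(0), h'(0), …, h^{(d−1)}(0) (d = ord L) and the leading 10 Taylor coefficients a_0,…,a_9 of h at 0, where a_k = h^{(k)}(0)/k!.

f: a_k = 0, 12, 0, -18, 0, 81/10, 0, -243/140, 0, 243/1120, …
g: a_k = 0, 8, 0, -32/3, 0, 128/5, 0, -512/7, 0, 2048/9, …
f·g: L₀ = L_f ⊗_s L_g, ord ≤ 2·2.
L = (2925 + 31536·x^2 + 95904·x^4 + 186624·x^6 + 186624·x^8) + (2448·x + 20160·x^3 + 62208·x^5 + 82944·x^7)·Dx + (442 + 5088·x^2 + 19008·x^4 + 41472·x^6 + 41472·x^8)·Dx^2 + (272·x + 2240·x^3 + 6912·x^5 + 9216·x^7)·Dx^3 + (13 + 176·x^2 + 928·x^4 + 2304·x^6 + 2304·x^8)·Dx^4  (order 4).
h: a_k = 0, 0, 96, 0, -272, 0, 564, 0, -7194/5, 0, …
ICs: h(0) = 0, h′(0) = 0, h′′(0) = 192, h′′′(0) = 0.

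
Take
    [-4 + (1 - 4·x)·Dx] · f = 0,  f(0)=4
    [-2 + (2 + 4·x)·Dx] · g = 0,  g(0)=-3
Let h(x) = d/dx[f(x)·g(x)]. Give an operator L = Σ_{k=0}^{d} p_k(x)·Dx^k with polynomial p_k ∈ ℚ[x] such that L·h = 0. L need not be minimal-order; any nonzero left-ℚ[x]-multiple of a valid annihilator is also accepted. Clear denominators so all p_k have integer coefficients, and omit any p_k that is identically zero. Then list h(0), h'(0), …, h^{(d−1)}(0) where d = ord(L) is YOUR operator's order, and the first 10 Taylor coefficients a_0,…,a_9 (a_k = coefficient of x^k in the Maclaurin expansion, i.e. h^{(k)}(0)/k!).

f: a_k = 4, 16, 64, 256, 1024, 4096, 16384, 65536, 262144, 1048576, …
g: a_k = -3, -3, 3/2, -3/2, 15/8, -21/8, 63/16, -99/16, 1287/128, -2145/128, …
f·g: L₀ = L_f ⊗_s L_g, ord ≤ 1·1.
Derive L from L₀ (diff closure).
L = (39 + 120·x + 48·x^2) + (-5 + 6·x + 48·x^2 + 32·x^3)·Dx  (order 1).
h: a_k = -60, -468, -2826, -15042, -150525/2, -722331/2, -6742449/4, -30821337/4, -1109587437/32, -4931463255/32, …
ICs: h(0) = -60.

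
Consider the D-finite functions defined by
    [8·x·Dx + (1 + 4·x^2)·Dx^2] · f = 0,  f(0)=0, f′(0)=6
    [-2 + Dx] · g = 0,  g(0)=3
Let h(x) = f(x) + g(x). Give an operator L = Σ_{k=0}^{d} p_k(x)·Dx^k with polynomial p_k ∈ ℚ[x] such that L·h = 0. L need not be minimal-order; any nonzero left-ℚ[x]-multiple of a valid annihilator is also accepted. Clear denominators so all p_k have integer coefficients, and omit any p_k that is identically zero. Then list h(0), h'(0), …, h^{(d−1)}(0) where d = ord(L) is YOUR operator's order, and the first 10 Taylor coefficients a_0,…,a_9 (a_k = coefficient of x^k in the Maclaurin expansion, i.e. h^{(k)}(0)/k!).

L = (8 - 32·x - 32·x^2)·Dx + (-6 + 12·x + 8·x^2 - 16·x^3)·Dx^2 + (1 + 2·x + 4·x^2 + 8·x^3)·Dx^3  (order 3).
h: a_k = 3, 12, 6, -4, 2, 20, 4/15, -5752/105, 2/105, 161284/945, …
ICs: h(0) = 3, h′(0) = 12, h′′(0) = 12.

f: a_k = 0, 6, 0, -8, 0, 96/5, 0, -384/7, 0, 512/3, …
g: a_k = 3, 6, 6, 4, 2, 4/5, 4/15, 8/105, 2/105, 4/945, …
Sum ⇒ L₀ = lclm(L_f,L_g) in ℚ(x)⟨Dx⟩.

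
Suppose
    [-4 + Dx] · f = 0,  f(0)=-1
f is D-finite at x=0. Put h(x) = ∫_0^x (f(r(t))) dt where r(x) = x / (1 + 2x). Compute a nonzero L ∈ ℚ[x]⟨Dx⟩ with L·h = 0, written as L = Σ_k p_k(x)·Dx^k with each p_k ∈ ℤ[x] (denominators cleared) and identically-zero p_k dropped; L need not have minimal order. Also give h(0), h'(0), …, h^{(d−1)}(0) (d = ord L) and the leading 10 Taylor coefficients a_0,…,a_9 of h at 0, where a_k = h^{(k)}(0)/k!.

f: a_k = -1, -4, -8, -32/3, -32/3, -128/15, -256/45, -1024/315, -512/315, -2048/2835, …
Change of var in L_f (x↦r) gives L₀.
Integrate: L := L₀·Dx.
L = -4·Dx + (1 + 4·x + 4·x^2)·Dx^2  (order 2).
h: a_k = 0, -1, -2, 0, 4/3, -32/15, 32/15, -256/315, -160/63, 8192/945, …
ICs: h(0) = 0, h′(0) = -1.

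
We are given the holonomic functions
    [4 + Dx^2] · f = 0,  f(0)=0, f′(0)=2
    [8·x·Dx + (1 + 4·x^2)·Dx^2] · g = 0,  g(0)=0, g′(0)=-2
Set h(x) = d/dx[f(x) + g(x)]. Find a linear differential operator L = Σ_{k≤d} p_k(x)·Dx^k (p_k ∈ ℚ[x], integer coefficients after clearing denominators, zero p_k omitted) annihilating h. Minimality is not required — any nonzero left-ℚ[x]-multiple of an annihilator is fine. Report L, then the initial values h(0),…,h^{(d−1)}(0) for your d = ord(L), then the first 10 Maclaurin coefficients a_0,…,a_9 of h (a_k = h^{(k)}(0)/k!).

f: a_k = 0, 2, 0, -4/3, 0, 4/15, 0, -8/315, 0, 4/2835, …
g: a_k = 0, -2, 0, 8/3, 0, -32/5, 0, 128/7, 0, -512/9, …
L₀ := lclm(L_f,L_g); ord L₀ ≤ 2+2.
h=h₀': d/dx-closure on L₀ ⇒ L.
L = (-352·x + 1792·x^3 + 512·x^5) + (-4 + 112·x^2 + 576·x^4 + 256·x^6)·Dx + (-88·x + 448·x^3 + 128·x^5)·Dx^2 + (-1 + 28·x^2 + 144·x^4 + 64·x^6)·Dx^3  (order 3).
h: a_k = 0, 0, 4, 0, -92/3, 0, 5752/45, 0, -161276/315, 0, …
ICs: h(0) = 0, h′(0) = 0, h′′(0) = 8.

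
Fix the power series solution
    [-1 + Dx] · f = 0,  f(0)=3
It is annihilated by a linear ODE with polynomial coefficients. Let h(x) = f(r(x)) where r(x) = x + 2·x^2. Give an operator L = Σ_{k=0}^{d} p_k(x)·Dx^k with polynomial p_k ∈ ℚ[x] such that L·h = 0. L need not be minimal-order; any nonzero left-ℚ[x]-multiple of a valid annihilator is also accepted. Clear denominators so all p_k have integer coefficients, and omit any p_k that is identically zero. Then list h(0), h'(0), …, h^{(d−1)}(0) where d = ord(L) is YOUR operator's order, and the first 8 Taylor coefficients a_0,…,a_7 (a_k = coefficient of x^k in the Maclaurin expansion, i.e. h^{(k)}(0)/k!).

f: a_k = 3, 3, 3/2, 1/2, 1/8, 1/40, 1/240, 1/1680, …
L₀ from L_f via x↦r, Dx↦r'^{-1}Dx.
L = (-1 - 4·x) + Dx  (order 1).
h: a_k = 3, 3, 15/2, 13/2, 73/8, 281/40, 1741/240, 1697/336, …
ICs: h(0) = 3.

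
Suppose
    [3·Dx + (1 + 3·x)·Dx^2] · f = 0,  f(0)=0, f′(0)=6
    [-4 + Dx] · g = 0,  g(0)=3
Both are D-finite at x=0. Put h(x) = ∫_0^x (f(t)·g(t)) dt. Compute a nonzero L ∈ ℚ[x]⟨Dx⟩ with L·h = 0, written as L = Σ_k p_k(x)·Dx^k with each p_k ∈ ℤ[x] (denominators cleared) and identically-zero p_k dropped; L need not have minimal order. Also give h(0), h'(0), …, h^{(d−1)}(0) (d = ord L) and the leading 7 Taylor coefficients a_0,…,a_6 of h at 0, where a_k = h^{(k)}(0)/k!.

L = (4 + 48·x)·Dx + (-5 - 24·x)·Dx^2 + (1 + 3·x)·Dx^3  (order 3).
h: a_k = 0, 0, 9, 15, 45/2, 141/10, 118/5, …
ICs: h(0) = 0, h′(0) = 0, h′′(0) = 18.

f: a_k = 0, 6, -9, 18, -81/2, 486/5, -243, …
g: a_k = 3, 12, 24, 32, 32, 128/5, 256/15, …
Product ⇒ symmetric product L₀, ord ≤ 2.
Integrate: L := L₀·Dx.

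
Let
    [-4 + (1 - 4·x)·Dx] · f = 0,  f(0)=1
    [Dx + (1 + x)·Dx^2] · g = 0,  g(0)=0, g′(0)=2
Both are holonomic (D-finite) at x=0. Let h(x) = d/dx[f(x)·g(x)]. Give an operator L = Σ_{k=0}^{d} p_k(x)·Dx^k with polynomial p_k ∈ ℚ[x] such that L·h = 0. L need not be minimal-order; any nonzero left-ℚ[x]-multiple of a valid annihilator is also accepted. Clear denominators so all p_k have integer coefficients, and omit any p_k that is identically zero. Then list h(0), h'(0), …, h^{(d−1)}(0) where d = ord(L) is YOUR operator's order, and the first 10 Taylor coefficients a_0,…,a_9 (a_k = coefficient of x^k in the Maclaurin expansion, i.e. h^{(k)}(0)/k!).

f: a_k = 1, 4, 16, 64, 256, 1024, 4096, 16384, 65536, 262144, …
g: a_k = 0, 2, -1, 2/3, -1/2, 2/5, -1/3, 2/7, -1/4, 2/9, …
f·g: L₀ = L_f ⊗_s L_g, ord ≤ 1·2.
Differentiate: ansatz ord ≤ ord L₀ ⇒ L.
L = 16 + (10 + 20·x)·Dx + (-1 + 3·x + 4·x^2)·Dx^2  (order 2).
h: a_k = 2, 14, 86, 1370/3, 6856/3, 54838/5, 767762/15, 24568174/105, 36852331/35, 294818522/63, …
ICs: h(0) = 2, h′(0) = 14.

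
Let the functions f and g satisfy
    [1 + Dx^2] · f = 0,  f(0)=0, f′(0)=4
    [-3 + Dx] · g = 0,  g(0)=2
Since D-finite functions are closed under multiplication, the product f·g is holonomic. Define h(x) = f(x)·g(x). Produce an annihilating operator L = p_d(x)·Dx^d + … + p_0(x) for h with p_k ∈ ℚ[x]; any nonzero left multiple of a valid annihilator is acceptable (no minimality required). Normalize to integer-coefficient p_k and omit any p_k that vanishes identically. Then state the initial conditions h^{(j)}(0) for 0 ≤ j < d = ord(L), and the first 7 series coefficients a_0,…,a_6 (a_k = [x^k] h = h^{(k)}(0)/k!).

f: a_k = 0, 4, 0, -2/3, 0, 1/30, 0, …
g: a_k = 2, 6, 9, 9, 27/4, 81/20, 81/40, …
Product ⇒ symmetric product L₀, ord ≤ 2.
L = 10 - 6·Dx + Dx^2  (order 2).
h: a_k = 0, 8, 24, 104/3, 32, 316/15, 52/5, …
ICs: h(0) = 0, h′(0) = 8.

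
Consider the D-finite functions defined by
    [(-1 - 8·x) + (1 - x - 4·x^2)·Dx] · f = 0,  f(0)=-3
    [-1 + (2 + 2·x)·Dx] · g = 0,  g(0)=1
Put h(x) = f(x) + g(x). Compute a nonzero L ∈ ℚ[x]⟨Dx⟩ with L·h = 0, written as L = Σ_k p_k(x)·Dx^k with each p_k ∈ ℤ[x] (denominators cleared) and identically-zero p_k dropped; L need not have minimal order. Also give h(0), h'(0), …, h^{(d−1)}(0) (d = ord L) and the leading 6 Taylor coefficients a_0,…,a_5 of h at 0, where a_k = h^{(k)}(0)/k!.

L = (-21 - 75·x - 228·x^2 - 160·x^3) + (41 + 174·x + 609·x^2 + 872·x^3 + 400·x^4)·Dx + (-2 - 38·x - 30·x^2 + 198·x^3 + 352·x^4 + 160·x^5)·Dx^2  (order 2).
h: a_k = -2, -5/2, -121/8, -431/16, -11141/128, -49913/256, …
ICs: h(0) = -2, h′(0) = -5/2.

f: a_k = -3, -3, -15, -27, -87, -195, …
g: a_k = 1, 1/2, -1/8, 1/16, -5/128, 7/256, …
h₀=f+g: left-lcm gives L₀, ord ≤ 2.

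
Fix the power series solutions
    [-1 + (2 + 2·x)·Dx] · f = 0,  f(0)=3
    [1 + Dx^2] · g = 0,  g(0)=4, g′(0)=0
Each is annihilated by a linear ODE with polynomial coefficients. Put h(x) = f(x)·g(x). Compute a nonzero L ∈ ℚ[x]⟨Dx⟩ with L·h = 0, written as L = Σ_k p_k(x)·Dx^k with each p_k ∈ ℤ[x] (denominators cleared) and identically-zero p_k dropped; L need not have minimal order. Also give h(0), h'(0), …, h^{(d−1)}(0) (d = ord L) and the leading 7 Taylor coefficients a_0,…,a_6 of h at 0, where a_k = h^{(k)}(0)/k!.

f: a_k = 3, 3/2, -3/8, 3/16, -15/128, 21/256, -63/1024, …
g: a_k = 4, 0, -2, 0, 1/6, 0, -1/180, …
Sym-product of L_f,L_g gives L₀ (≤ ord 2).
L = (7 + 8·x + 4·x^2) + (-4 - 4·x)·Dx + (4 + 8·x + 4·x^2)·Dx^2  (order 2).
h: a_k = 12, 6, -15/2, -9/4, 25/32, 13/64, -349/3840, …
ICs: h(0) = 12, h′(0) = 6.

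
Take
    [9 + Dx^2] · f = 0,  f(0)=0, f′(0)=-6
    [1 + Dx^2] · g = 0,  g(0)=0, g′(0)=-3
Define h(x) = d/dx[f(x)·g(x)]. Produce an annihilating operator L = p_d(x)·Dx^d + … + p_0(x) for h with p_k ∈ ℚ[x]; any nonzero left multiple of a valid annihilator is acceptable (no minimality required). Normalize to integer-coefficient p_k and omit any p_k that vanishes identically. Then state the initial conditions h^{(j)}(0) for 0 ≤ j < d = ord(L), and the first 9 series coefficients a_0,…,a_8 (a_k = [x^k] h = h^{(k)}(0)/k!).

L = 64 + 20·Dx^2 + Dx^4  (order 4).
h: a_k = 0, 36, 0, -120, 0, 504/5, 0, -272/7, 0, …
ICs: h(0) = 0, h′(0) = 36, h′′(0) = 0, h′′′(0) = -720.

f: a_k = 0, -6, 0, 9, 0, -81/20, 0, 243/280, 0, …
g: a_k = 0, -3, 0, 1/2, 0, -1/40, 0, 1/1680, 0, …
f·g: L₀ = L_f ⊗_s L_g, ord ≤ 2·2.
h=h₀': d/dx-closure on L₀ ⇒ L.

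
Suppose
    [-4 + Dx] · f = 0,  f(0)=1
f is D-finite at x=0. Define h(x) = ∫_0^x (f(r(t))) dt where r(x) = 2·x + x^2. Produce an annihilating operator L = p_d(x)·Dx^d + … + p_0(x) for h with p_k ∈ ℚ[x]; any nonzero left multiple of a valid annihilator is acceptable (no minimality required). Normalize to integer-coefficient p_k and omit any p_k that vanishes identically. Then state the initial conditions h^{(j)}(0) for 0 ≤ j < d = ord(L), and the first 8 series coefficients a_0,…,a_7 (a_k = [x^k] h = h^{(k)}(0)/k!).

f: a_k = 1, 4, 8, 32/3, 32/3, 128/15, 256/45, 1024/315, …
Substitute x→r, Dx→(1/r')Dx; clear ⇒ L₀.
h=∫h₀ ⇒ L = L₀·Dx.
L = (-8 - 8·x)·Dx + Dx^2  (order 2).
h: a_k = 0, 1, 4, 12, 88/3, 184/3, 1696/15, 59104/315, …
ICs: h(0) = 0, h′(0) = 1.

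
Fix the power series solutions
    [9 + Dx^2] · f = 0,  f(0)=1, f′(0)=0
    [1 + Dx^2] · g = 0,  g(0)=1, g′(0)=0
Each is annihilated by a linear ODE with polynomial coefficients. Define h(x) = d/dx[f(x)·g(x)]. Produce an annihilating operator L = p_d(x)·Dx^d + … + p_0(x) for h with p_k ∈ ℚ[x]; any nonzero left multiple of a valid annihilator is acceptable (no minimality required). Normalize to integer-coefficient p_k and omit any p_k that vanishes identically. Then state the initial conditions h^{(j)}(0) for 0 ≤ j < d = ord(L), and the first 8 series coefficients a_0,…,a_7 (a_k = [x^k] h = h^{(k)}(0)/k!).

L = 64 + 20·Dx^2 + Dx^4  (order 4).
h: a_k = 0, -10, 0, 68/3, 0, -52/3, 0, 2056/315, …
ICs: h(0) = 0, h′(0) = -10, h′′(0) = 0, h′′′(0) = 136.

f: a_k = 1, 0, -9/2, 0, 27/8, 0, -81/80, 0, …
g: a_k = 1, 0, -1/2, 0, 1/24, 0, -1/720, 0, …
f·g: L₀ = L_f ⊗_s L_g, ord ≤ 2·2.
h=h₀': d/dx-closure on L₀ ⇒ L.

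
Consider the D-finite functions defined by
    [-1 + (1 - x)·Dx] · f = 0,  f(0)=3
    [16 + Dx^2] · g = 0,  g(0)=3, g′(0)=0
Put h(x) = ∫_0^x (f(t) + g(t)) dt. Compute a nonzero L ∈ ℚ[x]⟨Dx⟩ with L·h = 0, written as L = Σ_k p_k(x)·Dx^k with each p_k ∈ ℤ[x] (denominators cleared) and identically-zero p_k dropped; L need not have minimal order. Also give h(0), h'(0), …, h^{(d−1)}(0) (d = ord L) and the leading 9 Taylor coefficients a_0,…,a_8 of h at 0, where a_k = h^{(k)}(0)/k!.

L = (176 - 256·x + 128·x^2)·Dx + (-144 + 400·x - 384·x^2 + 128·x^3)·Dx^2 + (11 - 16·x + 8·x^2)·Dx^3 + (-9 + 25·x - 24·x^2 + 8·x^3)·Dx^4  (order 4).
h: a_k = 0, 6, 3/2, -7, 3/4, 7, 1/2, -211/105, 3/8, …
ICs: h(0) = 0, h′(0) = 6, h′′(0) = 3, h′′′(0) = -42.

f: a_k = 3, 3, 3, 3, 3, 3, 3, 3, 3, …
g: a_k = 3, 0, -24, 0, 32, 0, -256/15, 0, 512/105, …
h₀=f+g: left-lcm gives L₀, ord ≤ 3.
Integrate: L := L₀·Dx.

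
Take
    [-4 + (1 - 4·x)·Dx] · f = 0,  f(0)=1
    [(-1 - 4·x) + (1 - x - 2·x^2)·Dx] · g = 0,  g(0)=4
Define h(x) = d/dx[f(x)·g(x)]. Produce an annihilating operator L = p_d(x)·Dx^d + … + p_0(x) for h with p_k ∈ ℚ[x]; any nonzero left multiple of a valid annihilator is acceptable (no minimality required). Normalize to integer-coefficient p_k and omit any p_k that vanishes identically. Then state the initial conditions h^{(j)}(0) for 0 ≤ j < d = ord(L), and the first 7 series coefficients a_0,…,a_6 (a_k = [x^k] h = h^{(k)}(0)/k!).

f: a_k = 1, 4, 16, 64, 256, 1024, 4096, …
g: a_k = 4, 4, 12, 20, 44, 84, 172, …
f·g: L₀ = L_f ⊗_s L_g, ord ≤ 1·1.
Derive L from L₀ (diff closure).
L = (46 - 108·x - 216·x^2 + 256·x^3 + 768·x^4) + (-5 + 29·x - 6·x^2 - 152·x^3 + 80·x^4 + 192·x^5)·Dx  (order 1).
h: a_k = 20, 184, 1164, 6384, 32340, 156264, 731612, …
ICs: h(0) = 20.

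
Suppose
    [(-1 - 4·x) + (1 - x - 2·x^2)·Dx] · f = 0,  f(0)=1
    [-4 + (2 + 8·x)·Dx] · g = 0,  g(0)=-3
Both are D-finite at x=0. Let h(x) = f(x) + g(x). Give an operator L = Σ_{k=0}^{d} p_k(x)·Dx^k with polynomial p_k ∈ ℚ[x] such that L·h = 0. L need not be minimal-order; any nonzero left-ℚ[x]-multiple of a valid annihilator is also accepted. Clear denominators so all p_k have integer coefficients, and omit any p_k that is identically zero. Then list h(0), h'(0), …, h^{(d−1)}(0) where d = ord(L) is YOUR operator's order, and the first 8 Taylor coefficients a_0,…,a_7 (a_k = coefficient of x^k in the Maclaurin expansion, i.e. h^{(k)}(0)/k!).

L = (-16 - 84·x - 120·x^2 - 160·x^3) + (10 + 52·x + 204·x^2 + 400·x^3 + 400·x^4)·Dx + (1 - 7·x - 56·x^2 - 8·x^3 + 200·x^4 + 160·x^5)·Dx^2  (order 2).
h: a_k = -2, -5, 9, -7, 41, -63, 295, -707, …
ICs: h(0) = -2, h′(0) = -5.

f: a_k = 1, 1, 3, 5, 11, 21, 43, 85, …
g: a_k = -3, -6, 6, -12, 30, -84, 252, -792, …
Weyl lclm of L_f,L_g ⇒ L₀ (ord ≤ 2).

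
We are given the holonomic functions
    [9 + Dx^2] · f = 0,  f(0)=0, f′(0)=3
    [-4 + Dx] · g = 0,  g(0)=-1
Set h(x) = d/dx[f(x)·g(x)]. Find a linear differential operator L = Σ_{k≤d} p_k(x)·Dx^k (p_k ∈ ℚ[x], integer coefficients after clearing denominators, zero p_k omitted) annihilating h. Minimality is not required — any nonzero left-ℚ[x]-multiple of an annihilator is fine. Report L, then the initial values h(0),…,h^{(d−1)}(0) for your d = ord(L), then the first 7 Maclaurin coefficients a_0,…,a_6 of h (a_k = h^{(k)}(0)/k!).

f: a_k = 0, 3, 0, -9/2, 0, 81/40, 0, …
g: a_k = -1, -4, -8, -32/3, -32/3, -128/15, -256/45, …
h₀=f·g: eliminate ⇒ L₀, order ≤ 2·1.
h₀' ⇒ L via d/dx closure of L₀.
L = 25 - 8·Dx + Dx^2  (order 2).
h: a_k = -3, -24, -117/2, -56, 79/8, 429/5, 25481/240, …
ICs: h(0) = -3, h′(0) = -24.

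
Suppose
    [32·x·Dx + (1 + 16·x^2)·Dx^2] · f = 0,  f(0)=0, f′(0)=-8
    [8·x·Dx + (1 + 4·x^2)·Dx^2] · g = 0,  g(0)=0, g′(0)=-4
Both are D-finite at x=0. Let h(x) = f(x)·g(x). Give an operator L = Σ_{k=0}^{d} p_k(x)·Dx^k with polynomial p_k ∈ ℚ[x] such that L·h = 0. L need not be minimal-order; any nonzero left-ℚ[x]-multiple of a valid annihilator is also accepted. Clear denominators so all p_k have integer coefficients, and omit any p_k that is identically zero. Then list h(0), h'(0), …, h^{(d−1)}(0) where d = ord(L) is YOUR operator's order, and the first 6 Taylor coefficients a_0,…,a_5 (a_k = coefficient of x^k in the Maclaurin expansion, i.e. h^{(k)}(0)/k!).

L = (-1536·x - 51200·x^3 - 262144·x^5 + 655360·x^7 + 6291456·x^9)·Dx + (-80 - 6592·x^2 - 92160·x^4 - 229376·x^6 + 2293760·x^8 + 9437184·x^10)·Dx^2 + (-160·x - 4480·x^3 - 30720·x^5 + 69632·x^7 + 1310720·x^9 + 3145728·x^11)·Dx^3 + (-1 - 40·x^2 - 464·x^4 + 29696·x^8 + 163840·x^10 + 262144·x^12)·Dx^4  (order 4).
h: a_k = 0, 0, 32, 0, -640/3, 0, …
ICs: h(0) = 0, h′(0) = 0, h′′(0) = 64, h′′′(0) = 0.

f: a_k = 0, -8, 0, 128/3, 0, -2048/5, …
g: a_k = 0, -4, 0, 16/3, 0, -64/5, …
Product ⇒ symmetric product L₀, ord ≤ 4.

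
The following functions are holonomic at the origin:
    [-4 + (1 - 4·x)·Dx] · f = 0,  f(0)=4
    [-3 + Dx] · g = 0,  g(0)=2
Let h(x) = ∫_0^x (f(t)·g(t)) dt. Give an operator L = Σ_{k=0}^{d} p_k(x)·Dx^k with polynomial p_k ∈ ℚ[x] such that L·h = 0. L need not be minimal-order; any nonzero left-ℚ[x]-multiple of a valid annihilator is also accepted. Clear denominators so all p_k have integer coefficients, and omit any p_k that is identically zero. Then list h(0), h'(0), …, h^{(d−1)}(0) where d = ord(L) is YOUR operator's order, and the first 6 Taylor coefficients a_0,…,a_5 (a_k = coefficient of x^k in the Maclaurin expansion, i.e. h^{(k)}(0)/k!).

f: a_k = 4, 16, 64, 256, 1024, 4096, …
g: a_k = 2, 6, 9, 9, 27/4, 81/20, …
h₀=f·g: eliminate ⇒ L₀, order ≤ 1·1.
h=∫h₀ ⇒ L = L₀·Dx.
L = (7 - 12·x)·Dx + (-1 + 4·x)·Dx^2  (order 2).
h: a_k = 0, 8, 28, 260/3, 269, 4331/5, …
ICs: h(0) = 0, h′(0) = 8.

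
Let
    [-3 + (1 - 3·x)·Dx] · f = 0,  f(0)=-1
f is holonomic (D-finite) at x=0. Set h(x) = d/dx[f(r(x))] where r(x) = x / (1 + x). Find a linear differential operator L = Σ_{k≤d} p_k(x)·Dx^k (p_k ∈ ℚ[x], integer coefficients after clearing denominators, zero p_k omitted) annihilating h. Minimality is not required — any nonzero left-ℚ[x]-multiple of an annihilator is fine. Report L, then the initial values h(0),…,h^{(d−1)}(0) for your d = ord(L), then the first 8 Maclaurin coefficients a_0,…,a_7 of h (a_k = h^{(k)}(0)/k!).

L = 4 + (-1 + 2·x)·Dx  (order 1).
h: a_k = -3, -12, -36, -96, -240, -576, -1344, -3072, …
ICs: h(0) = -3.

f: a_k = -1, -3, -9, -27, -81, -243, -729, -2187, …
Change of var in L_f (x↦r) gives L₀.
h₀' ⇒ L via d/dx closure of L₀.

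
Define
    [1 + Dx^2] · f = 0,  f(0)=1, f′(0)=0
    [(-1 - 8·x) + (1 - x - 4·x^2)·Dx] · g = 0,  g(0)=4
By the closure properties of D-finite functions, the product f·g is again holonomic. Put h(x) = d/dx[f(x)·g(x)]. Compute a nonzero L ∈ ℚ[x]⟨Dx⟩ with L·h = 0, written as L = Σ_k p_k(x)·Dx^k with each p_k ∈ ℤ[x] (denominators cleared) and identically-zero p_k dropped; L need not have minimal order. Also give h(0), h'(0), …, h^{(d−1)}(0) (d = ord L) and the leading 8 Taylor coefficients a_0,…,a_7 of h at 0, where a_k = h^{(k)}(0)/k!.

L = (159 - 2·x - 7·x^2 + 8·x^3 + 16·x^4) + (22 + 178·x + 24·x^2 + 64·x^3)·Dx + (-7 + 6·x + 25·x^2 + 8·x^3 + 16·x^4)·Dx^2  (order 2).
h: a_k = 4, 36, 102, 1274/3, 7265/6, 120029/30, 2060723/180, 14457427/420, …
ICs: h(0) = 4, h′(0) = 36.

f: a_k = 1, 0, -1/2, 0, 1/24, 0, -1/720, 0, …
g: a_k = 4, 4, 20, 36, 116, 260, 724, 1764, …
h₀=f·g: eliminate ⇒ L₀, order ≤ 2·1.
Derive L from L₀ (diff closure).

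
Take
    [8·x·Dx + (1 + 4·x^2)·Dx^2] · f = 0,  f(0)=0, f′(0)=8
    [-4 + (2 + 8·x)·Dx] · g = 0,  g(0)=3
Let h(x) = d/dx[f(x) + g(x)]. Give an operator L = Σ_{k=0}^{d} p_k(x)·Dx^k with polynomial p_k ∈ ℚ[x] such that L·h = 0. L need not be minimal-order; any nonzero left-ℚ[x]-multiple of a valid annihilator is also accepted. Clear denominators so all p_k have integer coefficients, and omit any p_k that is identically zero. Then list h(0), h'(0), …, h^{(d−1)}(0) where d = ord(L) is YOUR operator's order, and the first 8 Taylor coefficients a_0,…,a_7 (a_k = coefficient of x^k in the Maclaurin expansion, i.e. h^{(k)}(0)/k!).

f: a_k = 0, 8, 0, -32/3, 0, 128/5, 0, -512/7, …
g: a_k = 3, 6, -6, 12, -30, 84, -252, 792, …
Weyl lclm of L_f,L_g ⇒ L₀ (ord ≤ 3).
h₀' ⇒ L via d/dx closure of L₀.
L = (-8 - 80·x + 96·x^2 + 192·x^3) + (-10 - 32·x - 64·x^2 + 384·x^3 + 672·x^4)·Dx + (-1 + 24·x^2 + 48·x^3 + 112·x^4 + 192·x^5)·Dx^2  (order 2).
h: a_k = 14, -12, 4, -120, 548, -1512, 5032, -20592, …
ICs: h(0) = 14, h′(0) = -12.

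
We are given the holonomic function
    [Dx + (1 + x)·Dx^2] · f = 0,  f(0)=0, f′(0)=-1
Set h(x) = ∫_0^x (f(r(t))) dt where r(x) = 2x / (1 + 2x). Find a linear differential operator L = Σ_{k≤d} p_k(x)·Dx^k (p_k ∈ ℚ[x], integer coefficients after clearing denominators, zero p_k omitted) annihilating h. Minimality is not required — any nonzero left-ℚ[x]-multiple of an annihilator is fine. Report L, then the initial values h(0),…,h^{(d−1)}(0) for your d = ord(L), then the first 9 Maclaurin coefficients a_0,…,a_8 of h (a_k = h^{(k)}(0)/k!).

f: a_k = 0, -1, 1/2, -1/3, 1/4, -1/5, 1/6, -1/7, 1/8, …
Substitute x→r, Dx→(1/r')Dx; clear ⇒ L₀.
Integrate: L := L₀·Dx.
L = (6 + 16·x)·Dx^2 + (1 + 6·x + 8·x^2)·Dx^3  (order 3).
h: a_k = 0, 0, -1, 2, -14/3, 12, -496/15, 96, -2032/7, …
ICs: h(0) = 0, h′(0) = 0, h′′(0) = -2.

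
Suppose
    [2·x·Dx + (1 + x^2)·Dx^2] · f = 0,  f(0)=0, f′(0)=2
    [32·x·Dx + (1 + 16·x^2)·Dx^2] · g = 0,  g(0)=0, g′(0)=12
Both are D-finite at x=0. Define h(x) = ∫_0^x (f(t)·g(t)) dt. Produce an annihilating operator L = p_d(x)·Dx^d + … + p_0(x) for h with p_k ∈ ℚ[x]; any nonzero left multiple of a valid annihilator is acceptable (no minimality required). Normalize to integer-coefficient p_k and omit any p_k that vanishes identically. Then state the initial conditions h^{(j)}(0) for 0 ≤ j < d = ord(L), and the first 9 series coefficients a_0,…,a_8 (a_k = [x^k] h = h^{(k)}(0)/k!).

L = (-384·x - 10880·x^3 - 16384·x^5 + 34816·x^7 + 98304·x^9)·Dx^2 + (-68 - 3916·x^2 - 19584·x^4 - 14336·x^6 + 121856·x^8 + 147456·x^10)·Dx^3 + (-136·x - 2632·x^3 - 6528·x^5 + 16448·x^7 + 69632·x^9 + 49152·x^11)·Dx^4 + (-1 - 34·x^2 - 305·x^4 + 4880·x^8 + 8704·x^10 + 4096·x^12)·Dx^5  (order 5).
h: a_k = 0, 0, 0, 8, 0, -136/5, 0, 19144/105, 0, …
ICs: h(0) = 0, h′(0) = 0, h′′(0) = 0, h′′′(0) = 48, h′′′′(0) = 0.

f: a_k = 0, 2, 0, -2/3, 0, 2/5, 0, -2/7, 0, …
g: a_k = 0, 12, 0, -64, 0, 3072/5, 0, -49152/7, 0, …
f·g: L₀ = L_f ⊗_s L_g, ord ≤ 2·2.
h=∫h₀ ⇒ L = L₀·Dx.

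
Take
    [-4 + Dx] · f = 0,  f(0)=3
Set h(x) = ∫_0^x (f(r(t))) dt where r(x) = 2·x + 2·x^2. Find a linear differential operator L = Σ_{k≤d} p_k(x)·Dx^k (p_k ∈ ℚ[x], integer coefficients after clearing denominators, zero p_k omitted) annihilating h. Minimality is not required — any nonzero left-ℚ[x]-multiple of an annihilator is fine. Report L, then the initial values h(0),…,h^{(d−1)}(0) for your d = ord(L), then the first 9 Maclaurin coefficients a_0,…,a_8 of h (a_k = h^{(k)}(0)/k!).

f: a_k = 3, 12, 24, 32, 32, 128/5, 256/15, 1024/105, 512/105, …
L₀ from L_f via x↦r, Dx↦r'^{-1}Dx.
h=∫₀ˣh₀: take L = L₀·Dx.
L = (-8 - 16·x)·Dx + Dx^2  (order 2).
h: a_k = 0, 3, 12, 40, 112, 1376/5, 9088/15, 127744/105, 47360/21, …
ICs: h(0) = 0, h′(0) = 3.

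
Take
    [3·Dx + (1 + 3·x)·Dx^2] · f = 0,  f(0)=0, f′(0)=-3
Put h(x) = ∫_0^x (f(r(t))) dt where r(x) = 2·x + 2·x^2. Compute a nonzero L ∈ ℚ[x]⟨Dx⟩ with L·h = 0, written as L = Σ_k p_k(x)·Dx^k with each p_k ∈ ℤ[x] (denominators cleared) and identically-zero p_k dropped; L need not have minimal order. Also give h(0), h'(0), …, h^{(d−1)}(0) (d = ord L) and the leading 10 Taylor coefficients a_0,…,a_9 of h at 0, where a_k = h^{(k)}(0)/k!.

L = (4 + 12·x + 12·x^2)·Dx^2 + (1 + 8·x + 18·x^2 + 12·x^3)·Dx^3  (order 3).
h: a_k = 0, 0, -3, 4, -9, 126/5, -396/5, 1872/7, -6642/7, 3492, …
ICs: h(0) = 0, h′(0) = 0, h′′(0) = -6.

f: a_k = 0, -3, 9/2, -9, 81/4, -243/5, 243/2, -2187/7, 6561/8, -2187, …
h₀=f(r): pull back L_f along r ⇒ L₀.
h=∫h₀ ⇒ L = L₀·Dx.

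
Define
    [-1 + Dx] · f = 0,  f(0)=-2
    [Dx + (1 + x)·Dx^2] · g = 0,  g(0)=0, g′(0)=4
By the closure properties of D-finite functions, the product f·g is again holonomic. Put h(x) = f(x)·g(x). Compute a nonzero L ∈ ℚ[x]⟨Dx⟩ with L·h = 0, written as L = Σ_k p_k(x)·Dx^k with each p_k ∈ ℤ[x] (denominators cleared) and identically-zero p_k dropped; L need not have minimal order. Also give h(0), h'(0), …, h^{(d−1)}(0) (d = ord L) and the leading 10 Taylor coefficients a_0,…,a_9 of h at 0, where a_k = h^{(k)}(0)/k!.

L = x + (-1 - 2·x)·Dx + (1 + x)·Dx^2  (order 2).
h: a_k = 0, -8, -4, -8/3, 0, -3/5, 7/18, -23/63, 29/90, -629/2160, …
ICs: h(0) = 0, h′(0) = -8.

f: a_k = -2, -2, -1, -1/3, -1/12, -1/60, -1/360, -1/2520, -1/20160, -1/181440, …
g: a_k = 0, 4, -2, 4/3, -1, 4/5, -2/3, 4/7, -1/2, 4/9, …
Sym-product of L_f,L_g gives L₀ (≤ ord 2).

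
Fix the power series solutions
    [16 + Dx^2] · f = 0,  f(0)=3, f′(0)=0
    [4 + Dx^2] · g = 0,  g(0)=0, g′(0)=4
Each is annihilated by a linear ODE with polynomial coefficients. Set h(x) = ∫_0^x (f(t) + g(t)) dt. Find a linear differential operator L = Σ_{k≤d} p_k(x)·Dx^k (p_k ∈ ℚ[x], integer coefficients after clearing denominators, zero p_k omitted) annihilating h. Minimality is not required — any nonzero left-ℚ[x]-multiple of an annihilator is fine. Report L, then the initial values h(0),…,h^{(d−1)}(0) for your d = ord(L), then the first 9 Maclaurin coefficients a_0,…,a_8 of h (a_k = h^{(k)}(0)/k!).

L = 64·Dx + 20·Dx^3 + Dx^5  (order 5).
h: a_k = 0, 3, 2, -8, -2/3, 32/5, 4/45, -256/105, -2/315, …
ICs: h(0) = 0, h′(0) = 3, h′′(0) = 4, h′′′(0) = -48, h′′′′(0) = -16.

f: a_k = 3, 0, -24, 0, 32, 0, -256/15, 0, 512/105, …
g: a_k = 0, 4, 0, -8/3, 0, 8/15, 0, -16/315, 0, …
Weyl lclm of L_f,L_g ⇒ L₀ (ord ≤ 4).
h=∫h₀ ⇒ L = L₀·Dx.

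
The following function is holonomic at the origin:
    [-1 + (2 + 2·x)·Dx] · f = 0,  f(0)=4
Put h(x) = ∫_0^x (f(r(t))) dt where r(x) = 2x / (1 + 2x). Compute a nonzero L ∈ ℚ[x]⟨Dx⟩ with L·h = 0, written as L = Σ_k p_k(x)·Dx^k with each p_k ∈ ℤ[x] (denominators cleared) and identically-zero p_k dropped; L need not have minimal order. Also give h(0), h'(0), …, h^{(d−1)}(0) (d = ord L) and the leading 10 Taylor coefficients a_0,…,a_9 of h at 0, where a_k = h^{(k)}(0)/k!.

L = -Dx + (1 + 6·x + 8·x^2)·Dx^2  (order 2).
h: a_k = 0, 4, 2, -10/3, 13/2, -141/10, 133/4, -2353/28, 7205/32, -182461/288, …
ICs: h(0) = 0, h′(0) = 4.

f: a_k = 4, 2, -1/2, 1/4, -5/32, 7/64, -21/256, 33/512, -429/8192, 715/16384, …
f∘r: x↦r, Dx↦Dx/r' in L_f ⇒ L₀.
h=∫₀ˣh₀: take L = L₀·Dx.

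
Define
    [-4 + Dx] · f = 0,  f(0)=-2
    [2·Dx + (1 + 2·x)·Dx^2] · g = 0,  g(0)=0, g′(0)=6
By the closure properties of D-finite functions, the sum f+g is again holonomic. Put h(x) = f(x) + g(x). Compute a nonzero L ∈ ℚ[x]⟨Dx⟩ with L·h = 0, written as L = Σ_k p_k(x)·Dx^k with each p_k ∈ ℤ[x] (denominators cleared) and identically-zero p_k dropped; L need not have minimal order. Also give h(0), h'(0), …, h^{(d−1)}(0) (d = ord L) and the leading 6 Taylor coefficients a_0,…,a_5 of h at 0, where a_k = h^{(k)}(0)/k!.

f: a_k = -2, -8, -16, -64/3, -64/3, -256/15, …
g: a_k = 0, 6, -6, 8, -12, 96/5, …
Weyl lclm of L_f,L_g ⇒ L₀ (ord ≤ 3).
L = (-32 - 32·x)·Dx + (-4 - 32·x - 32·x^2)·Dx^2 + (3 + 10·x + 8·x^2)·Dx^3  (order 3).
h: a_k = -2, -2, -22, -40/3, -100/3, 32/15, …
ICs: h(0) = -2, h′(0) = -2, h′′(0) = -44.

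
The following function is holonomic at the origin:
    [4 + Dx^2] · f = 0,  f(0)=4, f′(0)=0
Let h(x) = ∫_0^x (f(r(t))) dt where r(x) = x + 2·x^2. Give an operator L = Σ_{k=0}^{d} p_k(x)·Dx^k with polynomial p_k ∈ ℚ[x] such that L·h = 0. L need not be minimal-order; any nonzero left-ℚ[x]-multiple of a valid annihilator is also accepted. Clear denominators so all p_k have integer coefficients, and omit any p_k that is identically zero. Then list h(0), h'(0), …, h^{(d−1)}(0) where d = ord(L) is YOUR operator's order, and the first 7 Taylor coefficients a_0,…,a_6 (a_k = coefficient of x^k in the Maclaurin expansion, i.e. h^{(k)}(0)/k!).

f: a_k = 4, 0, -8, 0, 8/3, 0, -16/45, …
L₀ from L_f via x↦r, Dx↦r'^{-1}Dx.
Integrate: L := L₀·Dx.
L = (4 + 48·x + 192·x^2 + 256·x^3)·Dx - 4·Dx^2 + (1 + 4·x)·Dx^3  (order 3).
h: a_k = 0, 4, 0, -8/3, -8, -88/15, 32/9, …
ICs: h(0) = 0, h′(0) = 4, h′′(0) = 0.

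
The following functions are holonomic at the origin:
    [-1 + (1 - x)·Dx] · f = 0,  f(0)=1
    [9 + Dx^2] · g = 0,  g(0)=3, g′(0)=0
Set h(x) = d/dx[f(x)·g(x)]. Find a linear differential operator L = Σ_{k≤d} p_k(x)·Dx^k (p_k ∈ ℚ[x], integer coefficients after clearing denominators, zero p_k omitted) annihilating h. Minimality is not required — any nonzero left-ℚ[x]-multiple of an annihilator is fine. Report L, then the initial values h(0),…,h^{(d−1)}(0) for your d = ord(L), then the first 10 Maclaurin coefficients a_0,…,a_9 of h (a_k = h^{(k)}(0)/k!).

f: a_k = 1, 1, 1, 1, 1, 1, 1, 1, 1, 1, …
g: a_k = 3, 0, -27/2, 0, 81/8, 0, -243/80, 0, 2187/4480, 0, …
Sym-product of L_f,L_g gives L₀ (≤ ord 2).
h₀' ⇒ L via d/dx closure of L₀.
L = (7 - 18·x + 9·x^2) + (-2 + 2·x)·Dx + (1 - 2·x + x^2)·Dx^2  (order 2).
h: a_k = 3, -21, -63/2, -3/2, -15/8, -819/40, -1911/80, -13101/560, -117909/4480, -133197/4480, …
ICs: h(0) = 3, h′(0) = -21.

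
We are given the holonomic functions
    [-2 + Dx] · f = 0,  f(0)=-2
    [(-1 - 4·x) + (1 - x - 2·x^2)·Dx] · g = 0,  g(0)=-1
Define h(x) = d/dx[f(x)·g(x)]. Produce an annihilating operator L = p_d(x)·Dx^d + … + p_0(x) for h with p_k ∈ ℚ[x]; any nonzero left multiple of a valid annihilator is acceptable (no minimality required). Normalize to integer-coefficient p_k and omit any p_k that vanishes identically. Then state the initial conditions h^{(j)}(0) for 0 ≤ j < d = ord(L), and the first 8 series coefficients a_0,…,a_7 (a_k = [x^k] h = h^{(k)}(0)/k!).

L = (14 + 16·x - 12·x^2 - 16·x^3 + 16·x^4) + (-3 + x + 12·x^2 - 8·x^4)·Dx  (order 1).
h: a_k = 6, 28, 86, 232, 1738/3, 20884/15, 16234/5, 2338384/315, …
ICs: h(0) = 6.

f: a_k = -2, -4, -4, -8/3, -4/3, -8/15, -8/45, -16/315, …
g: a_k = -1, -1, -3, -5, -11, -21, -43, -85, …
h₀=f·g: eliminate ⇒ L₀, order ≤ 1·1.
Derive L from L₀ (diff closure).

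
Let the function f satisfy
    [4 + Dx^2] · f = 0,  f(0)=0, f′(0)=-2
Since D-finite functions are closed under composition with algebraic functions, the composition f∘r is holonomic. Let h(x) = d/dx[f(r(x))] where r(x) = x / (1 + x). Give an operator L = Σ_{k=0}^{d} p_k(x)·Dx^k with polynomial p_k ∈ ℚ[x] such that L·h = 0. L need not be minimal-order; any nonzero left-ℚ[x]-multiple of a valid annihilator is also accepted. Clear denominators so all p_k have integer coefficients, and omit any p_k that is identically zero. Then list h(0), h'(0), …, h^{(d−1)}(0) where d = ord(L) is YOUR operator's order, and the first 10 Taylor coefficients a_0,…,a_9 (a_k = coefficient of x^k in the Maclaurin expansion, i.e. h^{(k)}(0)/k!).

L = (10 + 12·x + 6·x^2) + (6 + 18·x + 18·x^2 + 6·x^3)·Dx + (1 + 4·x + 6·x^2 + 4·x^3 + x^4)·Dx^2  (order 2).
h: a_k = -2, 4, -2, -8, 86/3, -60, 4418/45, -6064/45, 49262/315, -9148/63, …
ICs: h(0) = -2, h′(0) = 4.

f: a_k = 0, -2, 0, 4/3, 0, -4/15, 0, 8/315, 0, -4/2835, …
Change of var in L_f (x↦r) gives L₀.
h=h₀': d/dx-closure on L₀ ⇒ L.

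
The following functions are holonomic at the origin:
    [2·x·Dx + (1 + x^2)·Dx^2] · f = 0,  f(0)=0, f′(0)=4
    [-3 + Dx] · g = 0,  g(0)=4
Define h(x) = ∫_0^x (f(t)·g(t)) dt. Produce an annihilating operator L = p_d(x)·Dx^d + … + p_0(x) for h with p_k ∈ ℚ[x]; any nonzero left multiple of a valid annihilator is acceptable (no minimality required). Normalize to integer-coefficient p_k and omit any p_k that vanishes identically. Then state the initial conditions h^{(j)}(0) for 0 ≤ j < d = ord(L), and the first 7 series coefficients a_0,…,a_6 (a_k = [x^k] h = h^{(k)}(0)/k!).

f: a_k = 0, 4, 0, -4/3, 0, 4/5, 0, …
g: a_k = 4, 12, 18, 18, 27/2, 81/10, 81/20, …
Sym-product of L_f,L_g gives L₀ (≤ ord 2).
Integrate: L := L₀·Dx.
L = (9 - 6·x + 9·x^2)·Dx + (-6 + 2·x - 6·x^2)·Dx^2 + (1 + x^2)·Dx^3  (order 3).
h: a_k = 0, 0, 8, 16, 50/3, 56/5, 83/15, …
ICs: h(0) = 0, h′(0) = 0, h′′(0) = 16.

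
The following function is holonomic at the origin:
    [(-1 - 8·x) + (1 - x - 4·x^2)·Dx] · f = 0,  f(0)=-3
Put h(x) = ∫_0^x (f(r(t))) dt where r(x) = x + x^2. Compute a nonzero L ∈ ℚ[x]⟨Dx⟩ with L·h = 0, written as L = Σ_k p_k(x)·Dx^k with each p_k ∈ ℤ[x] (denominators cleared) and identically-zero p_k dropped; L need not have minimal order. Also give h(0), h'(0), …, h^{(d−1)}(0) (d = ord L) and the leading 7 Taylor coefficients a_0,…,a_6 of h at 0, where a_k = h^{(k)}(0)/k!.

f: a_k = -3, -3, -15, -27, -87, -195, -543, …
Substitute x→r, Dx→(1/r')Dx; clear ⇒ L₀.
h=∫h₀ ⇒ L = L₀·Dx.
L = (1 + 10·x + 24·x^2 + 16·x^3)·Dx + (-1 + x + 5·x^2 + 8·x^3 + 4·x^4)·Dx^2  (order 2).
h: a_k = 0, -3, -3/2, -6, -57/4, -183/5, -104, …
ICs: h(0) = 0, h′(0) = -3.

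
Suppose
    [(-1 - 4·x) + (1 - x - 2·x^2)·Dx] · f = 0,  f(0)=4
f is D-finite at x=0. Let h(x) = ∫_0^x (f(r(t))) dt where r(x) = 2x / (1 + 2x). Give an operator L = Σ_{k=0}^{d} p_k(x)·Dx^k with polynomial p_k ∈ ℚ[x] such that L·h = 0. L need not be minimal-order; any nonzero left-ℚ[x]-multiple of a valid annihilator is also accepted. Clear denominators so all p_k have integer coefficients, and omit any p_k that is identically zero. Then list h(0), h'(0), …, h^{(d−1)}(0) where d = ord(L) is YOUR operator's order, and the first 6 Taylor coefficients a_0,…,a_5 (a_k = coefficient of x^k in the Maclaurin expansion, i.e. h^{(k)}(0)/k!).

L = (2 + 20·x)·Dx + (-1 - 4·x + 4·x^2 + 16·x^3)·Dx^2  (order 2).
h: a_k = 0, 4, 4, 32/3, 0, 256/5, …
ICs: h(0) = 0, h′(0) = 4.

f: a_k = 4, 4, 12, 20, 44, 84, …
f∘r: x↦r, Dx↦Dx/r' in L_f ⇒ L₀.
h=∫₀ˣh₀: take L = L₀·Dx.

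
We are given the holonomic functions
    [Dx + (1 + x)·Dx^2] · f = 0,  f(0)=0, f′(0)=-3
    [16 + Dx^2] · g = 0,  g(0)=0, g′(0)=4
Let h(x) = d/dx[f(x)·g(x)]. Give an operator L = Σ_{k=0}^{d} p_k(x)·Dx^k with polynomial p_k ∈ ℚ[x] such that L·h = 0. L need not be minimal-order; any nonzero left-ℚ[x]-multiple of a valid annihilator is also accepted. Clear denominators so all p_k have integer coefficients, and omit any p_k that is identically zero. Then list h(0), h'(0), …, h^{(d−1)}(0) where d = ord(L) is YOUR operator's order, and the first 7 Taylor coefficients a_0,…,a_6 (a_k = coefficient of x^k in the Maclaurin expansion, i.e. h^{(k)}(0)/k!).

L = (96160 + 647168·x + 1757184·x^2 + 2482176·x^3 + 1931264·x^4 + 786432·x^5 + 131072·x^6) + (13728 + 74144·x + 156160·x^2 + 161280·x^3 + 81920·x^4 + 16384·x^5)·Dx + (13546 + 87008·x + 228848·x^2 + 316416·x^3 + 242944·x^4 + 98304·x^5 + 16384·x^6)·Dx^2 + (858 + 4634·x + 9760·x^2 + 10080·x^3 + 5120·x^4 + 1024·x^5)·Dx^3 + (471 + 2910·x + 7439·x^2 + 10080·x^3 + 7640·x^4 + 3072·x^5 + 512·x^6)·Dx^4  (order 4).
h: a_k = 0, -24, 18, 112, -65, -104, 238/5, …
ICs: h(0) = 0, h′(0) = -24, h′′(0) = 36, h′′′(0) = 672.

f: a_k = 0, -3, 3/2, -1, 3/4, -3/5, 1/2, …
g: a_k = 0, 4, 0, -32/3, 0, 128/15, 0, …
L₀ := L_f ⊗_s L_g (sym. prod.), ord ≤ 4.
Differentiate: ansatz ord ≤ ord L₀ ⇒ L.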